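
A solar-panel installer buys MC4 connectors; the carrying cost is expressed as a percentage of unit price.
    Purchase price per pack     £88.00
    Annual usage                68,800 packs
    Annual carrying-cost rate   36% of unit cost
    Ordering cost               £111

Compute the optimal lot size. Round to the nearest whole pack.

Carrying cost H = £88 × 36% = £31.6800/pack/yr
Optimal lot size Q* = (2 × 68,800 × £111 / £31.68)^½ ≈ 694.35

694 packs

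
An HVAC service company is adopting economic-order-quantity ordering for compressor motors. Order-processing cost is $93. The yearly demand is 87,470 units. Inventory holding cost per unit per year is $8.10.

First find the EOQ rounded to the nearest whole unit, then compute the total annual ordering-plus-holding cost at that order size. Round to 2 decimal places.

$11,479.65

Optimal lot size Q* = (2 × 87,470 × $93 / $8.1)^½ ≈ 1,417.24 → Q = 1,417 units
Annual ordering cost = (D/Q)·S = (87,470/1,417) × 93 = $5,740.80
Annual holding cost  = (Q/2)·H = (1,417/2) × 8.1 = $5,738.85
Total = $5,740.80 + $5,738.85 = $11,479.65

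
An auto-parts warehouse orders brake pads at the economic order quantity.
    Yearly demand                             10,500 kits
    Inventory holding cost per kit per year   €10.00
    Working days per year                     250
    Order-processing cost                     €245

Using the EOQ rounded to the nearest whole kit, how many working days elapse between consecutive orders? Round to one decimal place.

Optimal lot size Q* = (2 × 10,500 × €245 / €10)^½ ≈ 717.29 → Q = 717 kits
Cycle time = (working days × Q)/D = (250 × 717) / 10,500 = 17.071 days

17.1 days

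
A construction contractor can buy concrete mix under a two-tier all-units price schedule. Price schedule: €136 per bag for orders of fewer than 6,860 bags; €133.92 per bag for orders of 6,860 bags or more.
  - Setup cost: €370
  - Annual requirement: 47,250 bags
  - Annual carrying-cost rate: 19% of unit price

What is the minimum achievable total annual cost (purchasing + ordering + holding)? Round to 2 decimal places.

€6,417,544.13

H₁ = 19%×€136 = €25.8400;  H₂ = 19%×€133.92 = €25.4448
EOQ₁ = √(2×47,250×370/25.8400) = 1,163.24  (< 6,860, feasible at tier 1)
EOQ₂ = √(2×47,250×370/25.4448) = 1,172.24  (< 6,860 → use Q = 6,860 at tier-2 price)
TC(tier 1 (EOQ₁), Q≈1,163.2) = €6,456,058.20
TC(tier 2, Q≈6,860.0) = €6,417,544.13
Minimum at tier 2: €6,417,544.13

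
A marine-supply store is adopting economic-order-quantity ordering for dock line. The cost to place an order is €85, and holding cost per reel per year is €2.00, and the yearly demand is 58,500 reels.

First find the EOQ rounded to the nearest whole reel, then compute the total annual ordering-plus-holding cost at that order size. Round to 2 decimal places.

€4,459.82

EOQ = √(2DS/H) = √(2 × 58,500 × 85 / 2)
    = √(4,972,500.00) ≈ 2,229.91 → Q = 2,230 reels
Orders/yr = 58,500/2,230 = 26.233; ordering cost = 26.233 × €85 = €2,229.82
Average inventory = 2,230/2 = 1115; holding cost = 1115 × €2 = €2,230.00
Total = €2,229.82 + €2,230.00 = €4,459.82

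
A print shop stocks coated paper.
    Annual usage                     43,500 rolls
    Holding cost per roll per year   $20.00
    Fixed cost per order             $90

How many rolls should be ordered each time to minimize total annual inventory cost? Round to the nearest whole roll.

2DS/H = 2·43,500·90/20 = 391,500.00
EOQ = √391,500.00 ≈ 625.70

626 rolls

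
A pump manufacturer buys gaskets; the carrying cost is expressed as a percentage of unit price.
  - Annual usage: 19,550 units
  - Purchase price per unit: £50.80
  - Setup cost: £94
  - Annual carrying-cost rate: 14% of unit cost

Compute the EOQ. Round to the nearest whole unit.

719 units

H = i·C = 0.14 × £50.8 = £7.1120 per unit-year
2DS/H = 2·19,550·94/7.112 = 516,788.53
EOQ = √516,788.53 ≈ 718.88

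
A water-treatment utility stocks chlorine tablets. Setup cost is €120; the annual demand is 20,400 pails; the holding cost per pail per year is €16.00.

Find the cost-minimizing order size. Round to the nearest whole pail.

553 pails

Q* = √(2·D·S / H) = √(2·20,400·120 / 16) = √306,000.0 ≈ 553.17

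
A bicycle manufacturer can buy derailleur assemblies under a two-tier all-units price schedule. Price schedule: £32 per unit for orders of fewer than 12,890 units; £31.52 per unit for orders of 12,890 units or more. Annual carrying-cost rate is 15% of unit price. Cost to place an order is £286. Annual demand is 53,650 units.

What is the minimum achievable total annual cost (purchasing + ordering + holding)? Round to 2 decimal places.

H₁ = 15%×£32 = £4.8000;  H₂ = 15%×£31.52 = £4.7280
EOQ₁ = √(2×53,650×286/4.8000) = 2,528.50  (< 12,890, feasible at tier 1)
EOQ₂ = √(2×53,650×286/4.7280) = 2,547.68  (< 12,890 → use Q = 12,890 at tier-2 price)
TC(tier 1 (EOQ₁), Q≈2,528.5) = £1,728,936.78
TC(tier 2, Q≈12,890.0) = £1,722,710.33
Minimum at tier 2: £1,722,710.33

£1,722,710.33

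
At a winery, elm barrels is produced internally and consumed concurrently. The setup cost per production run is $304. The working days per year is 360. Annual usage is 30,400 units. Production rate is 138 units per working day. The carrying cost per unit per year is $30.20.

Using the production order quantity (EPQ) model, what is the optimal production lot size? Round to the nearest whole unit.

d = 30,400/360 = 84.4444 units/day;  effective holding cost H(1 − d/p) = 30.2·(1 − 84.4444/138) = 11.72013
Q* = √(2DS / H_eff) = √(2·30,400·304 / 11.72013) ≈ 1,255.81

1,256 units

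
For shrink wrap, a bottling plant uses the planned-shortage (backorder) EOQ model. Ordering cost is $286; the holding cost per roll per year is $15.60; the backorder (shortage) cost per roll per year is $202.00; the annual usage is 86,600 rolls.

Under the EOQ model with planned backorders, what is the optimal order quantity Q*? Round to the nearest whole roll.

1,849 rolls

Q* = √(2DS/H) · √((H + b)/b)
   = √(2 × 86,600 × 286 / 15.6) · √((15.6 + 202) / 202)
   = 1,781.947 × 1.0379 ≈ 1,849.47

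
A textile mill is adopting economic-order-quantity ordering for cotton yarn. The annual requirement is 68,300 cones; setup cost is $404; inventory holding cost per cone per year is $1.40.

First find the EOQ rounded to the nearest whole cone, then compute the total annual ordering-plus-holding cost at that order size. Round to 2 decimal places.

$8,789.82

2DS/H = 2·68,300·404/1.4 = 39,418,857.14
EOQ = √39,418,857.14 ≈ 6,278.44 → Q = 6,278 cones
Annual ordering cost = (D/Q)·S = (68,300/6,278) × 404 = $4,395.22
Annual holding cost  = (Q/2)·H = (6,278/2) × 1.4 = $4,394.60
Total = $4,395.22 + $4,394.60 = $8,789.82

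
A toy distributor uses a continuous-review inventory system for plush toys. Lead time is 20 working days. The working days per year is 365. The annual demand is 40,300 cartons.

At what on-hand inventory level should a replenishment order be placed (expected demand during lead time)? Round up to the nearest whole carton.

2,209 cartons

Daily demand d = 40,300 / 365 = 110.411 cartons/day
Demand during lead time = 110.411 × 20 = 2,208.22
Reorder point = 2,208.22 → round up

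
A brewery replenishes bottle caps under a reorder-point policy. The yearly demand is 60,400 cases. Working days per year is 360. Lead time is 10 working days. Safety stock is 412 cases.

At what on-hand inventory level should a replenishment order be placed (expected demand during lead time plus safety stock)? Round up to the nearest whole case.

2,090 cases

Daily demand d = 60,400 / 360 = 167.778 cases/day
Demand during lead time = 167.778 × 10 = 1,677.78
Reorder point = 1,677.78 + 412 = 2,089.78 → round up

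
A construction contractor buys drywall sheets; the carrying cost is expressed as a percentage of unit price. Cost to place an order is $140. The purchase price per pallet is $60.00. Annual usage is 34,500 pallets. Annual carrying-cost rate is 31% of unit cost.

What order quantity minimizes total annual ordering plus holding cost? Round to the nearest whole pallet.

721 pallets

H = i·C = 0.31 × $60 = $18.6000 per pallet-year
Q* = √(2·D·S / H) = √(2·34,500·140 / 18.6) = √519,354.8 ≈ 720.66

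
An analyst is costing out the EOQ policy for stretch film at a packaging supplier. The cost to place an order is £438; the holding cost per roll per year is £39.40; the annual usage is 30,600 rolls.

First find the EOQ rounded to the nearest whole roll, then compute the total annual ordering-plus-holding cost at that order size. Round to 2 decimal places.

Optimal lot size Q* = (2 × 30,600 × £438 / £39.4)^½ ≈ 824.83 → Q = 825 rolls
Orders/yr = 30,600/825 = 37.091; ordering cost = 37.091 × £438 = £16,245.82
Average inventory = 825/2 = 412.5; holding cost = 412.5 × £39.4 = £16,252.50
Total = £16,245.82 + £16,252.50 = £32,498.32

£32,498.32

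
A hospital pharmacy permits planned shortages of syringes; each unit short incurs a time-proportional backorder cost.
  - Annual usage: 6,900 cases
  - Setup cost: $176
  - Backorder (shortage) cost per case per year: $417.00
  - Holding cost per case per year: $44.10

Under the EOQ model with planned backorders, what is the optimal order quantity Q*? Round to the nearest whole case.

247 cases

Basic EOQ = √(2·6,900·176/44.1) = 234.680
Backorder adjustment √((H+b)/b) = √((44.1+417)/417) = 1.0515
Q* = 234.680 × 1.0515 ≈ 246.78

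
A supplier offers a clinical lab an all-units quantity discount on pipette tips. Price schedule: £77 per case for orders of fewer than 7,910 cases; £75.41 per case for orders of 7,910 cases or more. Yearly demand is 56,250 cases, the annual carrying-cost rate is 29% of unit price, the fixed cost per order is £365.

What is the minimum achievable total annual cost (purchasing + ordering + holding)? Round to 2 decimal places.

£4,330,899.61

H₁ = 29%×£77 = £22.3300;  H₂ = 29%×£75.41 = £21.8689
EOQ₁ = √(2×56,250×365/22.3300) = 1,356.06  (< 7,910, feasible at tier 1)
EOQ₂ = √(2×56,250×365/21.8689) = 1,370.28  (< 7,910 → use Q = 7,910 at tier-2 price)
TC(tier 1 (EOQ₁), Q≈1,356.1) = £4,361,530.78
TC(tier 2, Q≈7,910.0) = £4,330,899.61
Minimum at tier 2: £4,330,899.61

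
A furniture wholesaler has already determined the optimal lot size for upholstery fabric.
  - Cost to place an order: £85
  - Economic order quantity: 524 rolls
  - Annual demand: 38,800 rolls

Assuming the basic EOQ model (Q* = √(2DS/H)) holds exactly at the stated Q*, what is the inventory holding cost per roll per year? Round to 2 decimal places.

£24.02

EOQ relation: Q² = 2DS/H, so rearrange for the unknown.
H = 2DS / Q² = 2 × 38,800 × 85 / 524² = 24.0225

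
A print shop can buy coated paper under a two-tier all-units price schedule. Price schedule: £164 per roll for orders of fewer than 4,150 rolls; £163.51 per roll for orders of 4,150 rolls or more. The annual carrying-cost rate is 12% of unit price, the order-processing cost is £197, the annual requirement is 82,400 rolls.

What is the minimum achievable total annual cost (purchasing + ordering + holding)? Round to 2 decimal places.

£13,517,849.51

H₁ = 12%×£164 = £19.6800;  H₂ = 12%×£163.51 = £19.6212
EOQ₁ = √(2×82,400×197/19.6800) = 1,284.40  (< 4,150, feasible at tier 1)
EOQ₂ = √(2×82,400×197/19.6212) = 1,286.32  (< 4,150 → use Q = 4,150 at tier-2 price)
TC(tier 1 (EOQ₁), Q≈1,284.4) = £13,538,876.93
TC(tier 2, Q≈4,150.0) = £13,517,849.51
Minimum at tier 2: £13,517,849.51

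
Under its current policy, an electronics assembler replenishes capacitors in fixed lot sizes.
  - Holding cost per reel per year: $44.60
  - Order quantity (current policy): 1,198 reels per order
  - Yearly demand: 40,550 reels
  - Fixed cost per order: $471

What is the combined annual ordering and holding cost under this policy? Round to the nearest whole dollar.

Orders/yr = 40,550/1,198 = 33.848; ordering cost = 33.848 × $471 = $15,942.45
Average inventory = 1,198/2 = 599; holding cost = 599 × $44.6 = $26,715.40
Total = $15,942.45 + $26,715.40 = $42,657.85

$42,658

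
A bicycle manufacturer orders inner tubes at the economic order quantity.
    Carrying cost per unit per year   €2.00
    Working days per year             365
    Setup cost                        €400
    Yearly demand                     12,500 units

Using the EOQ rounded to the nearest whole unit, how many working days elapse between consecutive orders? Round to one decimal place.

Q* = √(2·D·S / H) = √(2·12,500·400 / 2) = √5,000,000.0 ≈ 2,236.07 → Q = 2,236 units
Cycle time = (working days × Q)/D = (365 × 2,236) / 12,500 = 65.291 days

65.3 days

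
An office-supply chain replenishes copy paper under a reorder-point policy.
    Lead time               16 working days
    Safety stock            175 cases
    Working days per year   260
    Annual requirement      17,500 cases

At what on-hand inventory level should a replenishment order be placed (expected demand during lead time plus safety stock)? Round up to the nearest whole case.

1,252 cases

Daily demand d = 17,500 / 260 = 67.308 cases/day
Demand during lead time = 67.308 × 16 = 1,076.92
Reorder point = 1,076.92 + 175 = 1,251.92 → round up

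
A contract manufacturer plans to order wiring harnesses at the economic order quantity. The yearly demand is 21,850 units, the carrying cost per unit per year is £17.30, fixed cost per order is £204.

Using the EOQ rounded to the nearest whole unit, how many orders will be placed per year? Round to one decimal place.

2DS/H = 2·21,850·204/17.3 = 515,306.36
EOQ = √515,306.36 ≈ 717.85 → Q = 718
N = D/Q = 21,850/718 ≈ 30.432 orders/yr

30.4 orders per year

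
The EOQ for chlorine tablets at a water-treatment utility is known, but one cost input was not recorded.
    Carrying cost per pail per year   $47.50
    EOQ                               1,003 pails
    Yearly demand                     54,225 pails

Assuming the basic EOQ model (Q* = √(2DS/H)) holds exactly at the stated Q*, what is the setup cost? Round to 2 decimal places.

$440.62

From Q* = √(2DS/H) ⇒ Q*² = 2DS/H.
S = Q²H / (2D) = 1,003² × 47.5 / (2 × 54,225) = 440.6217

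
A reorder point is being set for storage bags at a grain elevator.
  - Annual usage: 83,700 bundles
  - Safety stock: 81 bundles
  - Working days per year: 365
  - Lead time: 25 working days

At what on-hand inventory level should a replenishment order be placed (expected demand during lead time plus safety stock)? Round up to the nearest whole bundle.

5,814 bundles

Daily demand d = 83,700 / 365 = 229.315 bundles/day
Demand during lead time = 229.315 × 25 = 5,732.88
Reorder point = 5,732.88 + 81 = 5,813.88 → round up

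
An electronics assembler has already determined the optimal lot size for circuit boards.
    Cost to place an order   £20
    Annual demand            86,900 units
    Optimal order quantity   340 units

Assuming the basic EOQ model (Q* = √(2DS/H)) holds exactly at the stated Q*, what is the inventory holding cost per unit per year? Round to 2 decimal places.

£30.07

From Q* = √(2DS/H) ⇒ Q*² = 2DS/H.
H = 2DS / Q² = 2 × 86,900 × 20 / 340² = 30.0692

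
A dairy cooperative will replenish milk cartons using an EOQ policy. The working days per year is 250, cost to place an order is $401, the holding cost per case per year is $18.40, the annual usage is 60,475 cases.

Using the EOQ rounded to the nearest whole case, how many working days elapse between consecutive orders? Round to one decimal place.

Optimal lot size Q* = (2 × 60,475 × $401 / $18.4)^½ ≈ 1,623.55 → Q = 1,624 cases
Cycle time = (working days × Q)/D = (250 × 1,624) / 60,475 = 6.714 days

6.7 days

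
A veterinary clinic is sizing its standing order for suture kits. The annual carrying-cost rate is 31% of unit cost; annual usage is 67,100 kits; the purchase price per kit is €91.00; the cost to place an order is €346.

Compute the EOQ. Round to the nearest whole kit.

H = i·C = 0.31 × €91 = €28.2100 per kit-year
Optimal lot size Q* = (2 × 67,100 × €346 / €28.21)^½ ≈ 1,282.96

1,283 kits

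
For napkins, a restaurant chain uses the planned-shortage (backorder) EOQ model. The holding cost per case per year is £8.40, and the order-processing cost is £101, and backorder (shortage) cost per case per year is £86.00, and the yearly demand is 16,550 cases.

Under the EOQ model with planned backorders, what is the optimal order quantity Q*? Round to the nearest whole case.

Q* = √(2DS/H) · √((H + b)/b)
   = √(2 × 16,550 × 101 / 8.4) · √((8.4 + 86) / 86)
   = 630.863 × 1.0477 ≈ 660.95

661 cases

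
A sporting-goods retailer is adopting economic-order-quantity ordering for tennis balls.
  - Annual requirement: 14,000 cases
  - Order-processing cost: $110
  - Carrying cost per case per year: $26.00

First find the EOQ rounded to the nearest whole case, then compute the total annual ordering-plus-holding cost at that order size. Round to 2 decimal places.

EOQ = √(2DS/H) = √(2 × 14,000 × 110 / 26)
    = √(118,461.54) ≈ 344.18 → Q = 344 cases
Annual ordering cost = (D/Q)·S = (14,000/344) × 110 = $4,476.74
Annual holding cost  = (Q/2)·H = (344/2) × 26 = $4,472.00
Total = $4,476.74 + $4,472.00 = $8,948.74

$8,948.74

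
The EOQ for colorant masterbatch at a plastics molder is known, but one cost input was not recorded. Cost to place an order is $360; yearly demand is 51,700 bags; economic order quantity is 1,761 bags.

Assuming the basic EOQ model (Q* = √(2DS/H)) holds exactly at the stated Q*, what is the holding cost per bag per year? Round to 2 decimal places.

$12.00

Since Q* = (2DS/H)^½, squaring gives Q*²·H = 2DS.
H = 2DS / Q² = 2 × 51,700 × 360 / 1,761² = 12.0034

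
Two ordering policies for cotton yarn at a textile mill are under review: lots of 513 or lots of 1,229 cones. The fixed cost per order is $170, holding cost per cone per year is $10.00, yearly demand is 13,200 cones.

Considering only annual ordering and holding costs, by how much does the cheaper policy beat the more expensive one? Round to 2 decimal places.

For each Q, cost = (D/Q)·S + (Q/2)·H.
TC(513) = (13,200/513)×170 + (513/2)×10 = $6,939.27
TC(1,229) = (13,200/1,229)×170 + (1,229/2)×10 = $7,970.87
Cheaper: Q = 513.  Difference = $1,031.61

$1,031.61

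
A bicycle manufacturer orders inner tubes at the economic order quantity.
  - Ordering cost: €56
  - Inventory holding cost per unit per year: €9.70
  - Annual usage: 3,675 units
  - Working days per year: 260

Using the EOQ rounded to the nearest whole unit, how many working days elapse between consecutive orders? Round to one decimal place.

EOQ = √(2DS/H) = √(2 × 3,675 × 56 / 9.7)
    = √(42,432.99) ≈ 205.99 → Q = 206 units
T = Q/D × 260 days = 206/3,675 × 260 = 14.574 days

14.6 days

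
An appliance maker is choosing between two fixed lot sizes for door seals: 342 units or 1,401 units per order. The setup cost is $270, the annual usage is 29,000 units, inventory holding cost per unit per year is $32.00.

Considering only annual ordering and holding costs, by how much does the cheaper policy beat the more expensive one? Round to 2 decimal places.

For each Q, cost = (D/Q)·S + (Q/2)·H.
TC(342) = (29,000/342)×270 + (342/2)×32 = $28,366.74
TC(1,401) = (29,000/1,401)×270 + (1,401/2)×32 = $28,004.87
|ΔTC| = |$28,366.74 − $28,004.87| = $361.87

$361.87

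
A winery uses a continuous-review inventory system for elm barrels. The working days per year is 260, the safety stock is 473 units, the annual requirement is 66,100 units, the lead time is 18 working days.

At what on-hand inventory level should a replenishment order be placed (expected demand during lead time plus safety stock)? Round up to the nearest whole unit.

Daily demand d = 66,100 / 260 = 254.231 units/day
Demand during lead time = 254.231 × 18 = 4,576.15
Reorder point = 4,576.15 + 473 = 5,049.15 → round up

5,050 units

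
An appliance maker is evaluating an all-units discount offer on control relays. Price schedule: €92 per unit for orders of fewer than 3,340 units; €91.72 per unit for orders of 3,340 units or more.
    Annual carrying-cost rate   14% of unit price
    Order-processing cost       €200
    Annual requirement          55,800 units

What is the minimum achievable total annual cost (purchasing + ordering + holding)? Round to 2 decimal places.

H₁ = 14%×€92 = €12.8800;  H₂ = 14%×€91.72 = €12.8408
EOQ₁ = √(2×55,800×200/12.8800) = 1,316.40  (< 3,340, feasible at tier 1)
EOQ₂ = √(2×55,800×200/12.8408) = 1,318.41  (< 3,340 → use Q = 3,340 at tier-2 price)
TC(tier 1 (EOQ₁), Q≈1,316.4) = €5,150,555.28
TC(tier 2, Q≈3,340.0) = €5,142,761.45
Minimum at tier 2: €5,142,761.45

€5,142,761.45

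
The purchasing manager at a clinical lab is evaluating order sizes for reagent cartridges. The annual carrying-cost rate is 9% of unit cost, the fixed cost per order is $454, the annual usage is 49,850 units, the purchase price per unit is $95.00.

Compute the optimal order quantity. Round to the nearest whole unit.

2,301 units

H = i·C = 0.09 × $95 = $8.5500 per unit-year
2DS/H = 2·49,850·454/8.55 = 5,294,011.70
EOQ = √5,294,011.70 ≈ 2,300.87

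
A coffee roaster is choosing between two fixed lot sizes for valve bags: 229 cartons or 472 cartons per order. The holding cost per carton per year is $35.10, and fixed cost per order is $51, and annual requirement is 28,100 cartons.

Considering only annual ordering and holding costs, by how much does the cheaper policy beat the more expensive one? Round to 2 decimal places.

Annual cost at Q: ordering D·S/Q plus holding Q·H/2.
TC(229) = (28,100/229)×51 + (229/2)×35.1 = $10,277.03
TC(472) = (28,100/472)×51 + (472/2)×35.1 = $11,319.83
|ΔTC| = |$10,277.03 − $11,319.83| = $1,042.80

$1,042.80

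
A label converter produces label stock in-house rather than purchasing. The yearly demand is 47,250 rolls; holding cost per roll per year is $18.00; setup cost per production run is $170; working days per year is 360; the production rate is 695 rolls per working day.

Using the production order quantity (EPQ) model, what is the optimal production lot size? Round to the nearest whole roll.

1,049 rolls

Daily demand d = 47,250/360 = 131.250; p = 695; 1 − d/p = 0.81115
EPQ = √(2DS / (H(1 − d/p)))
    = √(2 × 47,250 × 170 / (18 × 0.81115)) ≈ 1,048.95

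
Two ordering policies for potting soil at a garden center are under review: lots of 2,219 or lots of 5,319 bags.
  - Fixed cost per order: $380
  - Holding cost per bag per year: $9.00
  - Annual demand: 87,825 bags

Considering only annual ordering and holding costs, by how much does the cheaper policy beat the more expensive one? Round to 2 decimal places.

Annual cost at Q: ordering D·S/Q plus holding Q·H/2.
TC(2,219) = (87,825/2,219)×380 + (2,219/2)×9 = $25,025.38
TC(5,319) = (87,825/5,319)×380 + (5,319/2)×9 = $30,209.89
|ΔTC| = |$25,025.38 − $30,209.89| = $5,184.51

$5,184.51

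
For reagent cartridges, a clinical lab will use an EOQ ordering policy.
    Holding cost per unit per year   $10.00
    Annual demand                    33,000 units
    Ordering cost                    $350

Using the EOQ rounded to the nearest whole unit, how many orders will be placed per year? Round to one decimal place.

21.7 orders per year

Q* = √(2·D·S / H) = √(2·33,000·350 / 10) = √2,310,000.0 ≈ 1,519.87 → Q = 1,520
N = D/Q = 33,000/1,520 ≈ 21.711 orders/yr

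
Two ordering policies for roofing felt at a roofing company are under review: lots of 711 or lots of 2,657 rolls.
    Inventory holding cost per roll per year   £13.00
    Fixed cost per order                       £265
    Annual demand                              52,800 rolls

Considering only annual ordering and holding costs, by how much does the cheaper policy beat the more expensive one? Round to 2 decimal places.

Annual cost at Q: ordering D·S/Q plus holding Q·H/2.
TC(711) = (52,800/711)×265 + (711/2)×13 = £24,300.82
TC(2,657) = (52,800/2,657)×265 + (2,657/2)×13 = £22,536.59
Cheaper: Q = 2,657.  Difference = £1,764.24

£1,764.24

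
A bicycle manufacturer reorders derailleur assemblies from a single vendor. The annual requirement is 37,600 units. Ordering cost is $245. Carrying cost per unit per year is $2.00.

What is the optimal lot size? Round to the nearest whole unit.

2DS/H = 2·37,600·245/2 = 9,212,000.00
EOQ = √9,212,000.00 ≈ 3,035.13

3,035 units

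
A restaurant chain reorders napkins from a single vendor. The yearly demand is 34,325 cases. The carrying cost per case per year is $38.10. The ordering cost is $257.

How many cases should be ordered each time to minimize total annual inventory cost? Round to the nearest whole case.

680 cases

Optimal lot size Q* = (2 × 34,325 × $257 / $38.1)^½ ≈ 680.49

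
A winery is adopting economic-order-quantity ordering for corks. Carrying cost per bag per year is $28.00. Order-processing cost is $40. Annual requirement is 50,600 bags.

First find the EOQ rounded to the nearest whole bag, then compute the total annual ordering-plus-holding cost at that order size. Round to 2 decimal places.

Optimal lot size Q* = (2 × 50,600 × $40 / $28)^½ ≈ 380.23 → Q = 380 bags
Orders/yr = 50,600/380 = 133.158; ordering cost = 133.158 × $40 = $5,326.32
Average inventory = 380/2 = 190; holding cost = 190 × $28 = $5,320.00
Total = $5,326.32 + $5,320.00 = $10,646.32

$10,646.32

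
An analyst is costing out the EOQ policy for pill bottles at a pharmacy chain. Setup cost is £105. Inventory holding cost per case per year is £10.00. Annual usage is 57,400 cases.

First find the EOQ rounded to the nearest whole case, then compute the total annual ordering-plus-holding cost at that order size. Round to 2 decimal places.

EOQ = √(2DS/H) = √(2 × 57,400 × 105 / 10)
    = √(1,205,400.00) ≈ 1,097.91 → Q = 1,098 cases
Orders/yr = 57,400/1,098 = 52.277; ordering cost = 52.277 × £105 = £5,489.07
Average inventory = 1,098/2 = 549; holding cost = 549 × £10 = £5,490.00
Total = £5,489.07 + £5,490.00 = £10,979.07

£10,979.07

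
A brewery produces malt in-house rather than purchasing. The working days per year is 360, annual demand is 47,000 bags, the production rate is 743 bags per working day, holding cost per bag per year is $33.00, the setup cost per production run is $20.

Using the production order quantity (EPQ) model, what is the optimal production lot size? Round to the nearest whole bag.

263 bags

Daily demand d = 47,000/360 = 130.556; p = 743; 1 − d/p = 0.82429
EPQ = √(2DS / (H(1 − d/p)))
    = √(2 × 47,000 × 20 / (33 × 0.82429)) ≈ 262.90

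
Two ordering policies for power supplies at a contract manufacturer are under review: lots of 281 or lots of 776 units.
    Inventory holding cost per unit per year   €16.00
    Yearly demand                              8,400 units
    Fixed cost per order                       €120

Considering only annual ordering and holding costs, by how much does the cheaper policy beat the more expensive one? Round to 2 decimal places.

€1,671.78

Annual cost at Q: ordering D·S/Q plus holding Q·H/2.
TC(281) = (8,400/281)×120 + (281/2)×16 = €5,835.19
TC(776) = (8,400/776)×120 + (776/2)×16 = €7,506.97
Lots of 281 are cheaper by €1,671.78.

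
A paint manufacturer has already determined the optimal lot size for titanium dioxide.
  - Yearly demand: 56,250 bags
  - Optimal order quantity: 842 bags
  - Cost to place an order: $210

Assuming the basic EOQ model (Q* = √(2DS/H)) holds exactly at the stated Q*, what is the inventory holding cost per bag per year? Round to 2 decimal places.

$33.32

From Q* = √(2DS/H) ⇒ Q*² = 2DS/H.
H = 2DS / Q² = 2 × 56,250 × 210 / 842² = 33.3233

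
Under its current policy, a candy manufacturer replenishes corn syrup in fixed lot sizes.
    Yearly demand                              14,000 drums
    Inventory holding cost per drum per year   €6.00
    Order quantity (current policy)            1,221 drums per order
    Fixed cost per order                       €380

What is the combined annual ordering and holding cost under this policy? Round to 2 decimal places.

€8,020.08

Annual ordering cost = (D/Q)·S = (14,000/1,221) × 380 = €4,357.08
Annual holding cost  = (Q/2)·H = (1,221/2) × 6 = €3,663.00
Total = €4,357.08 + €3,663.00 = €8,020.08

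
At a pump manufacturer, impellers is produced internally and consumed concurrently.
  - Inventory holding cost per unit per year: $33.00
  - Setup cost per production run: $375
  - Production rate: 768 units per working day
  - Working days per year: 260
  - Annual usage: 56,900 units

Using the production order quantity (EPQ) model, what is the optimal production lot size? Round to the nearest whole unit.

1,345 units

d = 56,900/260 = 218.8462 units/day;  effective holding cost H(1 − d/p) = 33·(1 − 218.8462/768) = 23.59645
Q* = √(2DS / H_eff) = √(2·56,900·375 / 23.59645) ≈ 1,344.82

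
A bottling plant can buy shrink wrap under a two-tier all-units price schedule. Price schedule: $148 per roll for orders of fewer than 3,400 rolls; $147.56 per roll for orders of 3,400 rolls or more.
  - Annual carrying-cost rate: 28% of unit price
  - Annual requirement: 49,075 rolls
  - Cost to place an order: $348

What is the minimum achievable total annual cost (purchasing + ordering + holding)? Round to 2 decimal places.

H₁ = 28%×$148 = $41.4400;  H₂ = 28%×$147.56 = $41.3168
EOQ₁ = √(2×49,075×348/41.4400) = 907.87  (< 3,400, feasible at tier 1)
EOQ₂ = √(2×49,075×348/41.3168) = 909.23  (< 3,400 → use Q = 3,400 at tier-2 price)
TC(tier 1 (EOQ₁), Q≈907.9) = $7,300,722.24
TC(tier 2, Q≈3,400.0) = $7,316,768.53
Minimum at tier 1 (EOQ₁): $7,300,722.24

$7,300,722.24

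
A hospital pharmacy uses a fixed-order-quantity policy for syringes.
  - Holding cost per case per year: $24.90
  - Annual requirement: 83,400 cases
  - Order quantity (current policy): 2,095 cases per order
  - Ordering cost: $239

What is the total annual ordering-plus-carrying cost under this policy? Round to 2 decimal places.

$35,597.12

Annual ordering cost = (D/Q)·S = (83,400/2,095) × 239 = $9,514.37
Annual holding cost  = (Q/2)·H = (2,095/2) × 24.9 = $26,082.75
Total = $9,514.37 + $26,082.75 = $35,597.12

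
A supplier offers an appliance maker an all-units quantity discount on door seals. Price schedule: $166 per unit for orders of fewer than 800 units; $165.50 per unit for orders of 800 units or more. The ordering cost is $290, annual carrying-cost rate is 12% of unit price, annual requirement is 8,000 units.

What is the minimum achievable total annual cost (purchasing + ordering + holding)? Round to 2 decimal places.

$1,334,844.00

H₁ = 12%×$166 = $19.9200;  H₂ = 12%×$165.50 = $19.8600
EOQ₁ = √(2×8,000×290/19.9200) = 482.63  (< 800, feasible at tier 1)
EOQ₂ = √(2×8,000×290/19.8600) = 483.36  (< 800 → use Q = 800 at tier-2 price)
TC(tier 1 (EOQ₁), Q≈482.6) = $1,337,613.99
TC(tier 2, Q≈800.0) = $1,334,844.00
Minimum at tier 2: $1,334,844.00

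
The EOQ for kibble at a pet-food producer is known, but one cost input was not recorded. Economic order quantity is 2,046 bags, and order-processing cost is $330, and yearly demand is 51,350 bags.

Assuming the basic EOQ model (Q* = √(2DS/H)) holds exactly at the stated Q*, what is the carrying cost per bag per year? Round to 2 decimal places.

$8.10

EOQ relation: Q² = 2DS/H, so rearrange for the unknown.
H = 2DS / Q² = 2 × 51,350 × 330 / 2,046² = 8.0960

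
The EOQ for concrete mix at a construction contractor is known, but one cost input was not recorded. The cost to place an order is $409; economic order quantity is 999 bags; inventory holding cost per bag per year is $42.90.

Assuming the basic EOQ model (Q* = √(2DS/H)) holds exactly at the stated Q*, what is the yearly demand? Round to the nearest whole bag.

EOQ relation: Q² = 2DS/H, so rearrange for the unknown.
D = Q²H / (2S) = 999² × 42.9 / (2 × 409) = 52,340.15

52,340 bags per year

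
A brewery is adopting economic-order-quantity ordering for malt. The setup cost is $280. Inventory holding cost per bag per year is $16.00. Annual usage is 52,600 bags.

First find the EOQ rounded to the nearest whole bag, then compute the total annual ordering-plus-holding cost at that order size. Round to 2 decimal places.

Q* = √(2·D·S / H) = √(2·52,600·280 / 16) = √1,841,000.0 ≈ 1,356.83 → Q = 1,357 bags
Annual ordering cost = (D/Q)·S = (52,600/1,357) × 280 = $10,853.35
Annual holding cost  = (Q/2)·H = (1,357/2) × 16 = $10,856.00
Total = $10,853.35 + $10,856.00 = $21,709.35

$21,709.35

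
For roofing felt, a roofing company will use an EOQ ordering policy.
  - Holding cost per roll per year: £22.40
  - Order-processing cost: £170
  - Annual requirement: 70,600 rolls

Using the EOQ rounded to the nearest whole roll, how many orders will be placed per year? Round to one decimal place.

Optimal lot size Q* = (2 × 70,600 × £170 / £22.4)^½ ≈ 1,035.18 → Q = 1,035
N = D/Q = 70,600/1,035 ≈ 68.213 orders/yr

68.2 orders per year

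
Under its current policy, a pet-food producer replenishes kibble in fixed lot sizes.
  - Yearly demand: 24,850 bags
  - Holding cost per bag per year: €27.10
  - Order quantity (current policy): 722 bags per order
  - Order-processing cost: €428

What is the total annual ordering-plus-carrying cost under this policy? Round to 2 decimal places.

Annual ordering cost = (D/Q)·S = (24,850/722) × 428 = €14,731.02
Annual holding cost  = (Q/2)·H = (722/2) × 27.1 = €9,783.10
Total = €14,731.02 + €9,783.10 = €24,514.12

€24,514.12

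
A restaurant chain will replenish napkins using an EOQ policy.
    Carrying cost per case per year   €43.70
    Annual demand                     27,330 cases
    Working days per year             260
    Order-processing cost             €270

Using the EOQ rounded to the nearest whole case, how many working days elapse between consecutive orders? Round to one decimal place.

5.5 days

Q* = √(2·D·S / H) = √(2·27,330·270 / 43.7) = √337,716.2 ≈ 581.13 → Q = 581 cases
Cycle time = (working days × Q)/D = (260 × 581) / 27,330 = 5.527 days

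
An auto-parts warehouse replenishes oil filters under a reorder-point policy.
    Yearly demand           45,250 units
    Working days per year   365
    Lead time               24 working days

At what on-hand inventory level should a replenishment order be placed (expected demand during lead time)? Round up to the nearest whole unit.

Daily demand d = 45,250 / 365 = 123.973 units/day
Demand during lead time = 123.973 × 24 = 2,975.34
Reorder point = 2,975.34 → round up

2,976 units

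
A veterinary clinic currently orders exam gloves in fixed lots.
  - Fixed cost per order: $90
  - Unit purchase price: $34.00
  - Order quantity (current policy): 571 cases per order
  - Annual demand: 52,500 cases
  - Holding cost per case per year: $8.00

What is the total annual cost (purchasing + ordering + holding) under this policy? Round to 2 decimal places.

$1,795,558.96

Orders/yr = 52,500/571 = 91.944; ordering cost = 91.944 × $90 = $8,274.96
Average inventory = 571/2 = 285.5; holding cost = 285.5 × $8 = $2,284.00
Purchase cost = D·C = 52,500 × 34 = $1,785,000.00
Total = $8,274.96 + $2,284.00 + $1,785,000.00 = $1,795,558.96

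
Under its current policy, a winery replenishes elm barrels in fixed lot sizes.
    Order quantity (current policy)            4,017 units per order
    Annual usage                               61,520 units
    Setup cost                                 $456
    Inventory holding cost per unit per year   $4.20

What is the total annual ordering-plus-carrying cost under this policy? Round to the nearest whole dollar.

Ordering: D/Q × S = 61,520/4,017 × $456 = $6,983.60
Holding:  Q/2 × H = 4,017/2 × $4.2 = $8,435.70
Total = $6,983.60 + $8,435.70 = $15,419.30

$15,419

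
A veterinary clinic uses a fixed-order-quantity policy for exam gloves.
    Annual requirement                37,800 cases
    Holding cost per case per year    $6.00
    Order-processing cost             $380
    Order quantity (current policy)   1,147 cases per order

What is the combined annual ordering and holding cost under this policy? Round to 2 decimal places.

$15,964.10

Annual ordering cost = (D/Q)·S = (37,800/1,147) × 380 = $12,523.10
Annual holding cost  = (Q/2)·H = (1,147/2) × 6 = $3,441.00
Total = $12,523.10 + $3,441.00 = $15,964.10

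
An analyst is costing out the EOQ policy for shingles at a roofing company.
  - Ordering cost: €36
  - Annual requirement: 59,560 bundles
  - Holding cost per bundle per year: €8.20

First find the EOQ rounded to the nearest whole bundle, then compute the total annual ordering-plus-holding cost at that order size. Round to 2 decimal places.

Optimal lot size Q* = (2 × 59,560 × €36 / €8.2)^½ ≈ 723.16 → Q = 723 bundles
Annual ordering cost = (D/Q)·S = (59,560/723) × 36 = €2,965.64
Annual holding cost  = (Q/2)·H = (723/2) × 8.2 = €2,964.30
Total = €2,965.64 + €2,964.30 = €5,929.94

€5,929.94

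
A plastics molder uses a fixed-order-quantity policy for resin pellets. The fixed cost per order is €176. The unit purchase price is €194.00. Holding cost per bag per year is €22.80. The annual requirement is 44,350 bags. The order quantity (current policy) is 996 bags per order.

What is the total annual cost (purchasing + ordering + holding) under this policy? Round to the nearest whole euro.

Ordering: D/Q × S = 44,350/996 × €176 = €7,836.95
Holding:  Q/2 × H = 996/2 × €22.8 = €11,354.40
Purchase cost = D·C = 44,350 × 194 = €8,603,900.00
Total = €7,836.95 + €11,354.40 + €8,603,900.00 = €8,623,091.35

€8,623,091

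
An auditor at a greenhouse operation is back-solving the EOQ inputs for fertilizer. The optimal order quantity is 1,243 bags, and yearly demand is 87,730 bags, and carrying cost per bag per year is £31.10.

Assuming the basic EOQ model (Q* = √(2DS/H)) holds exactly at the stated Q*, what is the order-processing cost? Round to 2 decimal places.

EOQ relation: Q² = 2DS/H, so rearrange for the unknown.
S = Q²H / (2D) = 1,243² × 31.1 / (2 × 87,730) = 273.8574

£273.86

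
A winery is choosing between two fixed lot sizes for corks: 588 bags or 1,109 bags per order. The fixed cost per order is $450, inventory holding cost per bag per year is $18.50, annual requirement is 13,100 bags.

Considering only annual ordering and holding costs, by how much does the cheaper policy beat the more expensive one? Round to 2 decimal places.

Annual cost at Q: ordering D·S/Q plus holding Q·H/2.
TC(588) = (13,100/588)×450 + (588/2)×18.5 = $15,464.51
TC(1,109) = (13,100/1,109)×450 + (1,109/2)×18.5 = $15,573.85
Cheaper: Q = 588.  Difference = $109.34

$109.34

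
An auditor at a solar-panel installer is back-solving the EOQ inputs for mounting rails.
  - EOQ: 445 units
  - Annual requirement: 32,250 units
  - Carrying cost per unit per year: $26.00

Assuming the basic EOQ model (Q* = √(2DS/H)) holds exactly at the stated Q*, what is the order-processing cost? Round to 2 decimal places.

$79.82

EOQ relation: Q² = 2DS/H, so rearrange for the unknown.
S = Q²H / (2D) = 445² × 26 / (2 × 32,250) = 79.8240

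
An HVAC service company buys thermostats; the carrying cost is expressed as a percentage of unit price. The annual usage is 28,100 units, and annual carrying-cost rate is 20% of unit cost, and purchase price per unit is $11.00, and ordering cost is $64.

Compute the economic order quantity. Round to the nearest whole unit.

1,279 units

Holding cost per unit per year: H = 20% × $11 = $2.2000
Optimal lot size Q* = (2 × 28,100 × $64 / $2.2)^½ ≈ 1,278.64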